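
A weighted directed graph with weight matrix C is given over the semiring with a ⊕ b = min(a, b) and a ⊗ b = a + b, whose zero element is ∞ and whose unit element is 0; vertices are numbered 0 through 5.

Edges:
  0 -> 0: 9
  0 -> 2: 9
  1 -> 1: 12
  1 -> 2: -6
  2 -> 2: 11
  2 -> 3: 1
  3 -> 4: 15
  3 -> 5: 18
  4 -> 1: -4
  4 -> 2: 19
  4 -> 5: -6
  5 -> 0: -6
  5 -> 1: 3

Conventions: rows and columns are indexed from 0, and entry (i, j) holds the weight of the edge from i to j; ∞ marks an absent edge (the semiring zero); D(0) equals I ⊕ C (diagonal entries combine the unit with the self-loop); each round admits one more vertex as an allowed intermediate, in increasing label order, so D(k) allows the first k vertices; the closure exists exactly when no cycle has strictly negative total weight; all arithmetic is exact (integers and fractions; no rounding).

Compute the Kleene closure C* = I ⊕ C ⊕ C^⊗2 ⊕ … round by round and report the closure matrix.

D(0):
  [0, ∞, 9, ∞, ∞, ∞]
  [∞, 0, -6, ∞, ∞, ∞]
  [∞, ∞, 0, 1, ∞, ∞]
  [∞, ∞, ∞, 0, 15, 18]
  [∞, -4, 19, ∞, 0, -6]
  [-6, 3, ∞, ∞, ∞, 0]
D(1):
  [0, ∞, 9, ∞, ∞, ∞]
  [∞, 0, -6, ∞, ∞, ∞]
  [∞, ∞, 0, 1, ∞, ∞]
  [∞, ∞, ∞, 0, 15, 18]
  [∞, -4, 19, ∞, 0, -6]
  [-6, 3, 3, ∞, ∞, 0]
D(2):
  [0, ∞, 9, ∞, ∞, ∞]
  [∞, 0, -6, ∞, ∞, ∞]
  [∞, ∞, 0, 1, ∞, ∞]
  [∞, ∞, ∞, 0, 15, 18]
  [∞, -4, -10, ∞, 0, -6]
  [-6, 3, -3, ∞, ∞, 0]
D(3):
  [0, ∞, 9, 10, ∞, ∞]
  [∞, 0, -6, -5, ∞, ∞]
  [∞, ∞, 0, 1, ∞, ∞]
  [∞, ∞, ∞, 0, 15, 18]
  [∞, -4, -10, -9, 0, -6]
  [-6, 3, -3, -2, ∞, 0]
D(4):
  [0, ∞, 9, 10, 25, 28]
  [∞, 0, -6, -5, 10, 13]
  [∞, ∞, 0, 1, 16, 19]
  [∞, ∞, ∞, 0, 15, 18]
  [∞, -4, -10, -9, 0, -6]
  [-6, 3, -3, -2, 13, 0]
D(5):
  [0, 21, 9, 10, 25, 19]
  [∞, 0, -6, -5, 10, 4]
  [∞, 12, 0, 1, 16, 10]
  [∞, 11, 5, 0, 15, 9]
  [∞, -4, -10, -9, 0, -6]
  [-6, 3, -3, -2, 13, 0]
D(6):
  [0, 21, 9, 10, 25, 19]
  [-2, 0, -6, -5, 10, 4]
  [4, 12, 0, 1, 16, 10]
  [3, 11, 5, 0, 15, 9]
  [-12, -4, -10, -9, 0, -6]
  [-6, 3, -3, -2, 13, 0]
Answer: C* = [[0, 21, 9, 10, 25, 19], [-2, 0, -6, -5, 10, 4], [4, 12, 0, 1, 16, 10], [3, 11, 5, 0, 15, 9], [-12, -4, -10, -9, 0, -6], [-6, 3, -3, -2, 13, 0]]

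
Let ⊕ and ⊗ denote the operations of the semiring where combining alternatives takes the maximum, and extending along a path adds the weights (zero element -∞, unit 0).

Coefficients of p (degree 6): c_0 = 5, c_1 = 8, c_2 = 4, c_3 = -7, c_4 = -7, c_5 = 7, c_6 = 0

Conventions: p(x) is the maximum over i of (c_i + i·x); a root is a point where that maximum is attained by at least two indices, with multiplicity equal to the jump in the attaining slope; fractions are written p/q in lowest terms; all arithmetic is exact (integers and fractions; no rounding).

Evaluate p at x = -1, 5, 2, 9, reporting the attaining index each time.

p(-1) = max(5+0·(-1)=5, 8+1·(-1)=7, 4+2·(-1)=2, -7+3·(-1)=-10, -7+4·(-1)=-11, 7+5·(-1)=2, 0+6·(-1)=-6) = 7 (attained by i=1)
p(5) = max(5+0·5=5, 8+1·5=13, 4+2·5=14, -7+3·5=8, -7+4·5=13, 7+5·5=32, 0+6·5=30) = 32 (attained by i=5)
p(2) = max(5+0·2=5, 8+1·2=10, 4+2·2=8, -7+3·2=-1, -7+4·2=1, 7+5·2=17, 0+6·2=12) = 17 (attained by i=5)
p(9) = max(5+0·9=5, 8+1·9=17, 4+2·9=22, -7+3·9=20, -7+4·9=29, 7+5·9=52, 0+6·9=54) = 54 (attained by i=6)
Answer: p(-1) = 7; p(5) = 32; p(2) = 17; p(9) = 54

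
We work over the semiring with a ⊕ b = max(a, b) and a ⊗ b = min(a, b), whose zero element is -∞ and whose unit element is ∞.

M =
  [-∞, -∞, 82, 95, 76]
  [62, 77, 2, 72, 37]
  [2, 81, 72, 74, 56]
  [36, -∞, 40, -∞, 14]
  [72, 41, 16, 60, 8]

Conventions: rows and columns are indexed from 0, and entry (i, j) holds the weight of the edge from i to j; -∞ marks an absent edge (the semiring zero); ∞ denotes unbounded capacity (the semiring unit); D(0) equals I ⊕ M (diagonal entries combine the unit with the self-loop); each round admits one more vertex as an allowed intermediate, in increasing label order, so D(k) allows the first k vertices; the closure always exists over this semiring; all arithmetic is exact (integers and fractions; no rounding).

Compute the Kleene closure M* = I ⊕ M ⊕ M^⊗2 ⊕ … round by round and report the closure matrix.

D(0):
  [∞, -∞, 82, 95, 76]
  [62, ∞, 2, 72, 37]
  [2, 81, ∞, 74, 56]
  [36, -∞, 40, ∞, 14]
  [72, 41, 16, 60, ∞]
D(1):
  [∞, -∞, 82, 95, 76]
  [62, ∞, 62, 72, 62]
  [2, 81, ∞, 74, 56]
  [36, -∞, 40, ∞, 36]
  [72, 41, 72, 72, ∞]
D(2):
  [∞, -∞, 82, 95, 76]
  [62, ∞, 62, 72, 62]
  [62, 81, ∞, 74, 62]
  [36, -∞, 40, ∞, 36]
  [72, 41, 72, 72, ∞]
D(3):
  [∞, 81, 82, 95, 76]
  [62, ∞, 62, 72, 62]
  [62, 81, ∞, 74, 62]
  [40, 40, 40, ∞, 40]
  [72, 72, 72, 72, ∞]
D(4):
  [∞, 81, 82, 95, 76]
  [62, ∞, 62, 72, 62]
  [62, 81, ∞, 74, 62]
  [40, 40, 40, ∞, 40]
  [72, 72, 72, 72, ∞]
D(5):
  [∞, 81, 82, 95, 76]
  [62, ∞, 62, 72, 62]
  [62, 81, ∞, 74, 62]
  [40, 40, 40, ∞, 40]
  [72, 72, 72, 72, ∞]
Answer: M* = [[∞, 81, 82, 95, 76], [62, ∞, 62, 72, 62], [62, 81, ∞, 74, 62], [40, 40, 40, ∞, 40], [72, 72, 72, 72, ∞]]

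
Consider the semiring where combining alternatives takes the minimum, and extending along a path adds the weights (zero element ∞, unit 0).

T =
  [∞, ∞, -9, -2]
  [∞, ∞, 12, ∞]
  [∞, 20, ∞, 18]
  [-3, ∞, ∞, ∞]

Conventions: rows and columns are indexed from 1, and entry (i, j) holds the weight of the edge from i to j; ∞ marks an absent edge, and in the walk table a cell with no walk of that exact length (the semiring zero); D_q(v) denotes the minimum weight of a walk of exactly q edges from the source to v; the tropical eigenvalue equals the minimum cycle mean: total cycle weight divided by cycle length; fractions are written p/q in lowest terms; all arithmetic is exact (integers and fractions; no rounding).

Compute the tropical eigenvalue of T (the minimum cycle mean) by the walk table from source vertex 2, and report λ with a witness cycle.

q=0: [∞, 0, ∞, ∞]
q=1: [∞, ∞, 12, ∞]
q=2: [∞, 32, ∞, 30]
q=3: [27, ∞, 44, ∞]
q=4: [∞, 64, 18, 25]
Optimal cycle mean attained by: cycle 1->4->1, total (-2) + (-3), length 2.
Answer: λ = -5/2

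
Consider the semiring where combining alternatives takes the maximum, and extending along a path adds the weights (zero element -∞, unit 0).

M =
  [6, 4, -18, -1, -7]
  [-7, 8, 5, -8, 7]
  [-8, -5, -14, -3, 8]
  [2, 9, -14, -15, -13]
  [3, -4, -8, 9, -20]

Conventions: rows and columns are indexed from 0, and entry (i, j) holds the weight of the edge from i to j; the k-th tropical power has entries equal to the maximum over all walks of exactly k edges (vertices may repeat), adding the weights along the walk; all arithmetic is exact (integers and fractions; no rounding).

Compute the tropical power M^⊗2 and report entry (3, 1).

M^⊗2:
  [12, 12, 9, 5, 11]
  [10, 16, 13, 16, 15]
  [11, 6, 0, 17, 2]
  [8, 17, 14, 1, 16]
  [11, 18, 1, 2, 3]
Key observation: the optimum is the walk 3->1->1, with weight 9 + 8 = 17.
Optimal value attained by: walk 3->1->1.
Answer: (M^⊗2)[3][1] = 17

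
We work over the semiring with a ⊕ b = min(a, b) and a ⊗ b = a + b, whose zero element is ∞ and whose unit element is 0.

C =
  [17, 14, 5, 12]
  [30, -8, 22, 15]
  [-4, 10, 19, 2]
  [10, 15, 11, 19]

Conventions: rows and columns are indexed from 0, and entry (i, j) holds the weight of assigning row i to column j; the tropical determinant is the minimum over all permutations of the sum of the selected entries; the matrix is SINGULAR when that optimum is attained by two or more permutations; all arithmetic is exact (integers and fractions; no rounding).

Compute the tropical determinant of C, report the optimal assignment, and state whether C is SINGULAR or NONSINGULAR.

σ = (0, 1, 2, 3): 17 + (-8) + 19 + 19 = 47
σ = (0, 1, 3, 2): 17 + (-8) + 2 + 11 = 22
σ = (0, 2, 1, 3): 17 + 22 + 10 + 19 = 68
σ = (0, 2, 3, 1): 17 + 22 + 2 + 15 = 56
σ = (0, 3, 1, 2): 17 + 15 + 10 + 11 = 53
σ = (0, 3, 2, 1): 17 + 15 + 19 + 15 = 66
σ = (1, 0, 2, 3): 14 + 30 + 19 + 19 = 82
σ = (1, 0, 3, 2): 14 + 30 + 2 + 11 = 57
σ = (1, 2, 0, 3): 14 + 22 + (-4) + 19 = 51
σ = (1, 2, 3, 0): 14 + 22 + 2 + 10 = 48
σ = (1, 3, 0, 2): 14 + 15 + (-4) + 11 = 36
σ = (1, 3, 2, 0): 14 + 15 + 19 + 10 = 58
σ = (2, 0, 1, 3): 5 + 30 + 10 + 19 = 64
σ = (2, 0, 3, 1): 5 + 30 + 2 + 15 = 52
σ = (2, 1, 0, 3): 5 + (-8) + (-4) + 19 = 12
σ = (2, 1, 3, 0): 5 + (-8) + 2 + 10 = 9
σ = (2, 3, 0, 1): 5 + 15 + (-4) + 15 = 31
σ = (2, 3, 1, 0): 5 + 15 + 10 + 10 = 40
σ = (3, 0, 1, 2): 12 + 30 + 10 + 11 = 63
σ = (3, 0, 2, 1): 12 + 30 + 19 + 15 = 76
σ = (3, 1, 0, 2): 12 + (-8) + (-4) + 11 = 11
σ = (3, 1, 2, 0): 12 + (-8) + 19 + 10 = 33
σ = (3, 2, 0, 1): 12 + 22 + (-4) + 15 = 45
σ = (3, 2, 1, 0): 12 + 22 + 10 + 10 = 54
Optimal value attained by: σ = (2, 1, 3, 0).
Answer: det⊕(C) = 9; verdict: NONSINGULAR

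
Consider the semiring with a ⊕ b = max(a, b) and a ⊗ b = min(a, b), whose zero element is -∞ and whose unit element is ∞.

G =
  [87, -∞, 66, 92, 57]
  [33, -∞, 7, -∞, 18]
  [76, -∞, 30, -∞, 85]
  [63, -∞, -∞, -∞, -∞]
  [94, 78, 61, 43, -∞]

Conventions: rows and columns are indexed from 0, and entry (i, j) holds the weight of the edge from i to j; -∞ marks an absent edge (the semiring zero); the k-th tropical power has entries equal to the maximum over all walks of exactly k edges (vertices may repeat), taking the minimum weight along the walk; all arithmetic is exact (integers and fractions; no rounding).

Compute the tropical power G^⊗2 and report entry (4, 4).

G^⊗2:
  [87, 57, 66, 87, 66]
  [33, 18, 33, 33, 33]
  [85, 78, 66, 76, 57]
  [63, -∞, 63, 63, 57]
  [87, -∞, 66, 92, 61]
Key observation: the optimum is the walk 4->2->4, with weight 61 min 85 = 61.
Optimal value attained by: walk 4->2->4.
Answer: (G^⊗2)[4][4] = 61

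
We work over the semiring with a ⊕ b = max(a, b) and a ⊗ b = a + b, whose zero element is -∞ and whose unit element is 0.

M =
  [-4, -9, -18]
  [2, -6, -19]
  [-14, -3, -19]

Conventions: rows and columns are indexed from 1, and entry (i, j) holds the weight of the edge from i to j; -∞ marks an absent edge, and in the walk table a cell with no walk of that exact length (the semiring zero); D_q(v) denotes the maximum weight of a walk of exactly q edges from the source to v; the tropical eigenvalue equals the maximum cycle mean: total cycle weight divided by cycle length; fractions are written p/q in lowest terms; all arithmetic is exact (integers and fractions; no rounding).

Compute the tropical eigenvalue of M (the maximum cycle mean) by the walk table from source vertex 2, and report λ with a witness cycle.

q=0: [-∞, 0, -∞]
q=1: [2, -6, -19]
q=2: [-2, -7, -16]
q=3: [-5, -11, -20]
Optimal cycle mean attained by: cycle 1->2->1, total (-9) + 2, length 2.
Answer: λ = -7/2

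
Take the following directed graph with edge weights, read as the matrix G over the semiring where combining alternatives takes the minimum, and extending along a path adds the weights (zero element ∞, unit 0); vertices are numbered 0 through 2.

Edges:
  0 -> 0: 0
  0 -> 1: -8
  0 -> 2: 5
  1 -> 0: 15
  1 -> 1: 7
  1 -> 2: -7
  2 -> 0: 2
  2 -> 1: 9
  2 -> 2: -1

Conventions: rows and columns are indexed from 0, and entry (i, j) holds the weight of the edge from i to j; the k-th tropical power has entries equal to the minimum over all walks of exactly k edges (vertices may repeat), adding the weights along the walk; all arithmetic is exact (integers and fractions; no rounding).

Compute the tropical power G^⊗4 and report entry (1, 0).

G^⊗2:
  [0, -8, -15]
  [-5, 2, -8]
  [1, -6, -2]
G^⊗3:
  [-13, -8, -16]
  [-6, -13, -9]
  [0, -7, -13]
G^⊗4:
  [-14, -21, -17]
  [-7, -14, -20]
  [-11, -8, -14]
Key observation: the optimum is the walk 1->2->2->2->0, with weight (-7) + (-1) + (-1) + 2 = -7.
Optimal value attained by: walk 1->2->2->2->0.
Answer: (G^⊗4)[1][0] = -7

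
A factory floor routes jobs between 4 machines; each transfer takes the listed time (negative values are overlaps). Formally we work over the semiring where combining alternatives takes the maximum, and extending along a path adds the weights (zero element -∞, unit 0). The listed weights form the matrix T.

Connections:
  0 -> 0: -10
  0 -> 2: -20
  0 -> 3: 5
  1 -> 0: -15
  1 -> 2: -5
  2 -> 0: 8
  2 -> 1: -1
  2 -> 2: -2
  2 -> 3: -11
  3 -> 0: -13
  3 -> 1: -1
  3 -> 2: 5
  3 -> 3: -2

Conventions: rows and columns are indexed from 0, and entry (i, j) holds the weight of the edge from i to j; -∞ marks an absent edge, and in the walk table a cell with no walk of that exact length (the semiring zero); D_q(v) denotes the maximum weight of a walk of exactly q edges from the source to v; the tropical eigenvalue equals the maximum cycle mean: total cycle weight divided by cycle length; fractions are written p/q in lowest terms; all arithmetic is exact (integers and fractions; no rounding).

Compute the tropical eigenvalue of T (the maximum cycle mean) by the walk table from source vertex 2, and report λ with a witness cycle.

q=0: [-∞, -∞, 0, -∞]
q=1: [8, -1, -2, -11]
q=2: [6, -3, -4, 13]
q=3: [4, 12, 18, 11]
q=4: [26, 17, 16, 9]
Optimal cycle mean attained by: cycle 0->3->2->0, total 5 + 5 + 8, length 3.
Answer: λ = 6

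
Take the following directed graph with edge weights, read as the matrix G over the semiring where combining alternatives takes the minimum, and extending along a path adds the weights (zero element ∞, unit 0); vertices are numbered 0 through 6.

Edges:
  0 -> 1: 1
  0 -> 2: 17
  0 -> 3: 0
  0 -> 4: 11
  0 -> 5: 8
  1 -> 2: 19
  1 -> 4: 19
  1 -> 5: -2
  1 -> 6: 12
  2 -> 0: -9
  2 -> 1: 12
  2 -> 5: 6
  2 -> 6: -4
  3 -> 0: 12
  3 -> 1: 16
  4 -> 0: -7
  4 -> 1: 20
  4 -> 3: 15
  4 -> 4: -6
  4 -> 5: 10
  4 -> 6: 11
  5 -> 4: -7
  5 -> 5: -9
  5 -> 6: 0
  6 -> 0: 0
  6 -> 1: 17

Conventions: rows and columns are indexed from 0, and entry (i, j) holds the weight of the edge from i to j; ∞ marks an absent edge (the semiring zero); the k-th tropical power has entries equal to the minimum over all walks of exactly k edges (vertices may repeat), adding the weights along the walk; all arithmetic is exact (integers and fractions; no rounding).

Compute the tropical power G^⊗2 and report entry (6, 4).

G^⊗2:
  [4, 16, 20, 26, 1, -1, 8]
  [10, 29, ∞, 34, -9, -11, -2]
  [-4, -8, 8, -9, -1, -3, 6]
  [∞, 13, 29, 12, 23, 14, 28]
  [-13, -6, 10, -7, -12, 1, 5]
  [-14, 13, ∞, 8, -16, -18, -9]
  [∞, 1, 17, 0, 11, 8, 29]
Key observation: the optimum is the walk 6->0->4, with weight 0 + 11 = 11.
Optimal value attained by: walk 6->0->4.
Answer: (G^⊗2)[6][4] = 11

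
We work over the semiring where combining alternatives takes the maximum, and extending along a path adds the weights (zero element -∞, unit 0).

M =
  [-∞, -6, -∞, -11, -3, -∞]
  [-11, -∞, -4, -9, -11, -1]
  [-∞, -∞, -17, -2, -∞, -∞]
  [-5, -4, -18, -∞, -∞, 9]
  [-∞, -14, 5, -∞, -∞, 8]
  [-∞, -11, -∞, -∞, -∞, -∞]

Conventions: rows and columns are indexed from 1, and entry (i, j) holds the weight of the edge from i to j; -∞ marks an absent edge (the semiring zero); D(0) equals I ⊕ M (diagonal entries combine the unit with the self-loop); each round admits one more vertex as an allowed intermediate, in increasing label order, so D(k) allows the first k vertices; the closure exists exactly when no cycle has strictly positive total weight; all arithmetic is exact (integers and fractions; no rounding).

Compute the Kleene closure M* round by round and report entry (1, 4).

D(0):
  [0, -6, -∞, -11, -3, -∞]
  [-11, 0, -4, -9, -11, -1]
  [-∞, -∞, 0, -2, -∞, -∞]
  [-5, -4, -18, 0, -∞, 9]
  [-∞, -14, 5, -∞, 0, 8]
  [-∞, -11, -∞, -∞, -∞, 0]
D(1):
  [0, -6, -∞, -11, -3, -∞]
  [-11, 0, -4, -9, -11, -1]
  [-∞, -∞, 0, -2, -∞, -∞]
  [-5, -4, -18, 0, -8, 9]
  [-∞, -14, 5, -∞, 0, 8]
  [-∞, -11, -∞, -∞, -∞, 0]
D(2):
  [0, -6, -10, -11, -3, -7]
  [-11, 0, -4, -9, -11, -1]
  [-∞, -∞, 0, -2, -∞, -∞]
  [-5, -4, -8, 0, -8, 9]
  [-25, -14, 5, -23, 0, 8]
  [-22, -11, -15, -20, -22, 0]
D(3):
  [0, -6, -10, -11, -3, -7]
  [-11, 0, -4, -6, -11, -1]
  [-∞, -∞, 0, -2, -∞, -∞]
  [-5, -4, -8, 0, -8, 9]
  [-25, -14, 5, 3, 0, 8]
  [-22, -11, -15, -17, -22, 0]
D(4):
  [0, -6, -10, -11, -3, -2]
  [-11, 0, -4, -6, -11, 3]
  [-7, -6, 0, -2, -10, 7]
  [-5, -4, -8, 0, -8, 9]
  [-2, -1, 5, 3, 0, 12]
  [-22, -11, -15, -17, -22, 0]
D(5):
  [0, -4, 2, 0, -3, 9]
  [-11, 0, -4, -6, -11, 3]
  [-7, -6, 0, -2, -10, 7]
  [-5, -4, -3, 0, -8, 9]
  [-2, -1, 5, 3, 0, 12]
  [-22, -11, -15, -17, -22, 0]
D(6):
  [0, -2, 2, 0, -3, 9]
  [-11, 0, -4, -6, -11, 3]
  [-7, -4, 0, -2, -10, 7]
  [-5, -2, -3, 0, -8, 9]
  [-2, 1, 5, 3, 0, 12]
  [-22, -11, -15, -17, -22, 0]
Answer: M*[1][4] = 0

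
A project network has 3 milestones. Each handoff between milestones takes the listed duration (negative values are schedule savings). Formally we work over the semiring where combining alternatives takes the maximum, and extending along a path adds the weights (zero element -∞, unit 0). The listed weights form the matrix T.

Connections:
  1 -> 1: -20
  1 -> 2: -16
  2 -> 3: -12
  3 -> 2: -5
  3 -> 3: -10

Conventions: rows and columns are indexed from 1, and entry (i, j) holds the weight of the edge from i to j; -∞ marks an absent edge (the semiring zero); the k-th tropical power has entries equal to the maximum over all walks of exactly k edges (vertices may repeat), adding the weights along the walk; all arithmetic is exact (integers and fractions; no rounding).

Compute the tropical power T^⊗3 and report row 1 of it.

T^⊗2:
  [-40, -36, -28]
  [-∞, -17, -22]
  [-∞, -15, -17]
T^⊗3:
  [-60, -33, -38]
  [-∞, -27, -29]
  [-∞, -22, -27]
Answer: row 1 of T^⊗3 = [-60, -33, -38]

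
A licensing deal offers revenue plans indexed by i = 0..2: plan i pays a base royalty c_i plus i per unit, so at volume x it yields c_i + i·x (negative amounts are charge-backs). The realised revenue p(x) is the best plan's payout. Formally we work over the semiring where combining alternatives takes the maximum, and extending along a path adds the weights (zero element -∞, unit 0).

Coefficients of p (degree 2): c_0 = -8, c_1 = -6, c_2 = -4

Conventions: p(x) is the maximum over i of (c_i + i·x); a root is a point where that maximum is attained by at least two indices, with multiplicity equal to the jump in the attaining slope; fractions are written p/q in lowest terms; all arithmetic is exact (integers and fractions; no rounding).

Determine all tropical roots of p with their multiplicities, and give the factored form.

hull edge (i=0, c=-8) to (i=2, c=-4): slope 2, span 2
Factored form: p(x) = -4 ⊗ (x ⊕ (-2)) ⊗ (x ⊕ (-2))
Answer: roots = -2 (mult 2)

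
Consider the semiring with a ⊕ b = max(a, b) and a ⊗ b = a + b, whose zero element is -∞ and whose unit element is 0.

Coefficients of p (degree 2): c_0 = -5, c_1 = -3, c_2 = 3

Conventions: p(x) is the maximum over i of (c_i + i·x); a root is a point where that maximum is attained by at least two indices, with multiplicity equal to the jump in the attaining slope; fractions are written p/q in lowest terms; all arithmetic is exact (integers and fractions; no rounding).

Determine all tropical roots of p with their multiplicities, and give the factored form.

hull edge (i=0, c=-5) to (i=2, c=3): slope 4, span 2
Factored form: p(x) = 3 ⊗ (x ⊕ (-4)) ⊗ (x ⊕ (-4))
Answer: roots = -4 (mult 2)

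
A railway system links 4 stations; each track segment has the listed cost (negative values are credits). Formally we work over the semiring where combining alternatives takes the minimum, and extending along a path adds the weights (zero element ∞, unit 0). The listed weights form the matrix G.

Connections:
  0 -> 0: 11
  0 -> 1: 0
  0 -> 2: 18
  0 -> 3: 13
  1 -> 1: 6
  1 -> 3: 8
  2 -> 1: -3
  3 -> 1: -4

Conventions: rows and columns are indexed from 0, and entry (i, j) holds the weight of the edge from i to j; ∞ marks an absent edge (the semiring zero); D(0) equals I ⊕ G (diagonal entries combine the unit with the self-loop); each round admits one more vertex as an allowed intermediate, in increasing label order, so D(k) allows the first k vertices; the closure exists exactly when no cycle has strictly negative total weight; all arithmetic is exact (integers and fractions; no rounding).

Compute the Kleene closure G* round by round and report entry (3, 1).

D(0):
  [0, 0, 18, 13]
  [∞, 0, ∞, 8]
  [∞, -3, 0, ∞]
  [∞, -4, ∞, 0]
D(1):
  [0, 0, 18, 13]
  [∞, 0, ∞, 8]
  [∞, -3, 0, ∞]
  [∞, -4, ∞, 0]
D(2):
  [0, 0, 18, 8]
  [∞, 0, ∞, 8]
  [∞, -3, 0, 5]
  [∞, -4, ∞, 0]
D(3):
  [0, 0, 18, 8]
  [∞, 0, ∞, 8]
  [∞, -3, 0, 5]
  [∞, -4, ∞, 0]
D(4):
  [0, 0, 18, 8]
  [∞, 0, ∞, 8]
  [∞, -3, 0, 5]
  [∞, -4, ∞, 0]
Answer: G*[3][1] = -4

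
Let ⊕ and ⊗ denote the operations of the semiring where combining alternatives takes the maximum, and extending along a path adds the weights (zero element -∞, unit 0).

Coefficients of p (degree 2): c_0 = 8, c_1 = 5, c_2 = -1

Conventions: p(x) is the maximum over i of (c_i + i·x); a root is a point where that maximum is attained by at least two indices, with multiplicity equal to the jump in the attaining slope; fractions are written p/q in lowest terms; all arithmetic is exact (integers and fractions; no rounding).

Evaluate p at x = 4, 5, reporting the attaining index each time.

p(4) = max(8+0·4=8, 5+1·4=9, -1+2·4=7) = 9 (attained by i=1)
p(5) = max(8+0·5=8, 5+1·5=10, -1+2·5=9) = 10 (attained by i=1)
Answer: p(4) = 9; p(5) = 10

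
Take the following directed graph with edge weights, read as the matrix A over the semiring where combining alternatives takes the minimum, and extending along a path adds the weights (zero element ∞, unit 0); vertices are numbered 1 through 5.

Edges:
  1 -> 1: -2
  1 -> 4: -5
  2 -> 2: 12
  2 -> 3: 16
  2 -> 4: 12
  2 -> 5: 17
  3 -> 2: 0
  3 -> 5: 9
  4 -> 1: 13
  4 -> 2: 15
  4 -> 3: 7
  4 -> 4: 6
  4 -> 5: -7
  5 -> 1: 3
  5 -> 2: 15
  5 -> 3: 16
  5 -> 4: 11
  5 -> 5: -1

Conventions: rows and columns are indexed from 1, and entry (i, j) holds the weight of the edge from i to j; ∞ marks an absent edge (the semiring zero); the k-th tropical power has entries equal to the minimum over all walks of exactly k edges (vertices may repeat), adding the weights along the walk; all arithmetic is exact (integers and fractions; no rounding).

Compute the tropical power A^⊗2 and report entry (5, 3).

A^⊗2:
  [-4, 10, 2, -7, -12]
  [20, 16, 19, 18, 5]
  [12, 12, 16, 12, 8]
  [-4, 7, 9, 4, -8]
  [1, 14, 15, -2, -2]
Key observation: the optimum is the walk 5->5->3, with weight (-1) + 16 = 15.
Optimal value attained by: walk 5->5->3.
Answer: (A^⊗2)[5][3] = 15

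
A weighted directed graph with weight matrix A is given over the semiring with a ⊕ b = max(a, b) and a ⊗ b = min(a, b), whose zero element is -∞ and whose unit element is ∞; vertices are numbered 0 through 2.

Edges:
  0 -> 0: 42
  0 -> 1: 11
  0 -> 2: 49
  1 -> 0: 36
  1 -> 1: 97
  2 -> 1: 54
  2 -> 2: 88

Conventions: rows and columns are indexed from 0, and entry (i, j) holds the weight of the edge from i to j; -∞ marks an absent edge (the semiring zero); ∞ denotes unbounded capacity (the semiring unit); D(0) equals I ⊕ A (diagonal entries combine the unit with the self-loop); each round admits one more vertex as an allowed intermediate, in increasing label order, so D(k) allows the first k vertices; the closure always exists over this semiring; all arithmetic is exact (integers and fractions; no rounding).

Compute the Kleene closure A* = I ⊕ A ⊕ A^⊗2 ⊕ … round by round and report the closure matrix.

D(0):
  [∞, 11, 49]
  [36, ∞, -∞]
  [-∞, 54, ∞]
D(1):
  [∞, 11, 49]
  [36, ∞, 36]
  [-∞, 54, ∞]
D(2):
  [∞, 11, 49]
  [36, ∞, 36]
  [36, 54, ∞]
D(3):
  [∞, 49, 49]
  [36, ∞, 36]
  [36, 54, ∞]
Answer: A* = [[∞, 49, 49], [36, ∞, 36], [36, 54, ∞]]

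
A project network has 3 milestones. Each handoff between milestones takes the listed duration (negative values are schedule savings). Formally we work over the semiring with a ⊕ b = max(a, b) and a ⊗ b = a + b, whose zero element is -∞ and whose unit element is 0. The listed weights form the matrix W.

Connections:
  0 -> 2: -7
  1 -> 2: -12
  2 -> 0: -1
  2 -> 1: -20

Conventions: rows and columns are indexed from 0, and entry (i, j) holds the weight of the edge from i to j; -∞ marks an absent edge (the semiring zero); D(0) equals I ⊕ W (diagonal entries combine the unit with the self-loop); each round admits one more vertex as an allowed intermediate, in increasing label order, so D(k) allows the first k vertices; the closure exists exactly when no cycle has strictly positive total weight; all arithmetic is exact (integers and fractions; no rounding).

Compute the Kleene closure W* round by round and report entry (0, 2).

D(0):
  [0, -∞, -7]
  [-∞, 0, -12]
  [-1, -20, 0]
D(1):
  [0, -∞, -7]
  [-∞, 0, -12]
  [-1, -20, 0]
D(2):
  [0, -∞, -7]
  [-∞, 0, -12]
  [-1, -20, 0]
D(3):
  [0, -27, -7]
  [-13, 0, -12]
  [-1, -20, 0]
Answer: W*[0][2] = -7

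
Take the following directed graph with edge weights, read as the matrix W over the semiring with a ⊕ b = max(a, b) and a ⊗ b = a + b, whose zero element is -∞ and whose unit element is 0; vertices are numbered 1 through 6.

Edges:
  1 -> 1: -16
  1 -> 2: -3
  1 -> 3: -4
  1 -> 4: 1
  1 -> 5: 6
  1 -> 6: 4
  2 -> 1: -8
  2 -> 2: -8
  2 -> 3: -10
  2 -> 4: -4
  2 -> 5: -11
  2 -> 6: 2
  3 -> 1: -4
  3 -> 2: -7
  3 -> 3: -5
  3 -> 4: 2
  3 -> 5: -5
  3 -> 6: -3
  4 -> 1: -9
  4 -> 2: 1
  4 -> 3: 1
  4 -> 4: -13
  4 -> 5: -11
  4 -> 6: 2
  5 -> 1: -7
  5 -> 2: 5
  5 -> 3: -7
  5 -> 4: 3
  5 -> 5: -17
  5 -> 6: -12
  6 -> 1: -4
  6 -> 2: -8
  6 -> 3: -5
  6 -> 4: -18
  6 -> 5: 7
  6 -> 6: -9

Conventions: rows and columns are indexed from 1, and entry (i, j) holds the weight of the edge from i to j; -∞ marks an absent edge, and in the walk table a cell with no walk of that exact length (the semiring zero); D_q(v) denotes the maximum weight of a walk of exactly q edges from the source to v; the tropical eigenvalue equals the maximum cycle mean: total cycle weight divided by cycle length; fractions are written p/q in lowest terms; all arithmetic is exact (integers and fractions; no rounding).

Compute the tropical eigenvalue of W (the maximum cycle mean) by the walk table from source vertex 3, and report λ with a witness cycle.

q=0: [-∞, -∞, 0, -∞, -∞, -∞]
q=1: [-4, -7, -5, 2, -5, -3]
q=2: [-7, 3, 3, -2, 4, 4]
q=3: [0, 9, -1, 7, 11, 5]
q=4: [4, 16, 8, 14, 12, 11]
q=5: [8, 17, 15, 15, 18, 18]
q=6: [14, 23, 16, 21, 25, 19]
Optimal cycle mean attained by: cycle 2->6->5->2, total 2 + 7 + 5, length 3.
Answer: λ = 14/3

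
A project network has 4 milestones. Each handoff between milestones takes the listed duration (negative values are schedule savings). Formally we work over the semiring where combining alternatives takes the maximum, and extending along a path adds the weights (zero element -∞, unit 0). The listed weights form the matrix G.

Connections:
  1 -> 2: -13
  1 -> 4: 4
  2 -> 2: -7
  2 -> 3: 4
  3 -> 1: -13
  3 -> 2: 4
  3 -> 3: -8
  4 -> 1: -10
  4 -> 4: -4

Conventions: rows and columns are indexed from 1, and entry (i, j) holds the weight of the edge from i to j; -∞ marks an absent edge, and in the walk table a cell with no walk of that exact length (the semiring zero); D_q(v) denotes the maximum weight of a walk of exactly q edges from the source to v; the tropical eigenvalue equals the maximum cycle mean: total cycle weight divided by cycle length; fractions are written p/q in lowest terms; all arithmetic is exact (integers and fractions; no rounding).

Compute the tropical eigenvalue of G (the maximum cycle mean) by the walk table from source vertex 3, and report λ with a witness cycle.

q=0: [-∞, -∞, 0, -∞]
q=1: [-13, 4, -8, -∞]
q=2: [-21, -3, 8, -9]
q=3: [-5, 12, 1, -13]
q=4: [-12, 5, 16, -1]
Optimal cycle mean attained by: cycle 2->3->2, total 4 + 4, length 2.
Answer: λ = 4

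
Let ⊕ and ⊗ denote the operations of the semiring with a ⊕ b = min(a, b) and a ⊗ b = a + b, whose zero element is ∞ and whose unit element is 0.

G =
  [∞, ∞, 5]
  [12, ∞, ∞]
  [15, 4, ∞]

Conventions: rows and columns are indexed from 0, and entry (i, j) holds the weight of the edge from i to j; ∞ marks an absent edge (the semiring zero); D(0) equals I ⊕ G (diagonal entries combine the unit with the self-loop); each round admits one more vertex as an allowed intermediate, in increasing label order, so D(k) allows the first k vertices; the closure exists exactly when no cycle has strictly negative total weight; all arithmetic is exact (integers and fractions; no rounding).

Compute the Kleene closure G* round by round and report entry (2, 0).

D(0):
  [0, ∞, 5]
  [12, 0, ∞]
  [15, 4, 0]
D(1):
  [0, ∞, 5]
  [12, 0, 17]
  [15, 4, 0]
D(2):
  [0, ∞, 5]
  [12, 0, 17]
  [15, 4, 0]
D(3):
  [0, 9, 5]
  [12, 0, 17]
  [15, 4, 0]
Answer: G*[2][0] = 15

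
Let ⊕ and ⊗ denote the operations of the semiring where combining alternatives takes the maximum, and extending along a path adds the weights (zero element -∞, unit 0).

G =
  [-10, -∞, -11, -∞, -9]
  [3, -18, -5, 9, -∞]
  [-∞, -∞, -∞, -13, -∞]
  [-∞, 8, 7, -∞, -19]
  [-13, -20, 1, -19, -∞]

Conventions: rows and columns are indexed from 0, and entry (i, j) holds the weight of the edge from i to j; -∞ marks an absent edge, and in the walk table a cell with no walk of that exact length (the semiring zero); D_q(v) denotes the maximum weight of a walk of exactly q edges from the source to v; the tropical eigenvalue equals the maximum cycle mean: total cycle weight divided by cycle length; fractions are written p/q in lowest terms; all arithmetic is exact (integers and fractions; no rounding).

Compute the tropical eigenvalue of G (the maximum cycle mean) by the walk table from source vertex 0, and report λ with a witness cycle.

q=0: [0, -∞, -∞, -∞, -∞]
q=1: [-10, -∞, -11, -∞, -9]
q=2: [-20, -29, -8, -24, -19]
q=3: [-26, -16, -17, -20, -29]
q=4: [-13, -12, -13, -7, -35]
q=5: [-9, 1, 0, -3, -22]
Optimal cycle mean attained by: cycle 1->3->1, total 9 + 8, length 2.
Answer: λ = 17/2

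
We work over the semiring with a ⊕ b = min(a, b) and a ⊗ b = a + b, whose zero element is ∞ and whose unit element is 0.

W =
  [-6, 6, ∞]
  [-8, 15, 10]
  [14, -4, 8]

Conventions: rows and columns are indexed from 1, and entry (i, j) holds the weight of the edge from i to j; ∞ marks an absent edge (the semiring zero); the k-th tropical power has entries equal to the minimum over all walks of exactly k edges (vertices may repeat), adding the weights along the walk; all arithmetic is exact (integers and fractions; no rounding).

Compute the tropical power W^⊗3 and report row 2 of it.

W^⊗2:
  [-12, 0, 16]
  [-14, -2, 18]
  [-12, 4, 6]
W^⊗3:
  [-18, -6, 10]
  [-20, -8, 8]
  [-18, -6, 14]
Answer: row 2 of W^⊗3 = [-20, -8, 8]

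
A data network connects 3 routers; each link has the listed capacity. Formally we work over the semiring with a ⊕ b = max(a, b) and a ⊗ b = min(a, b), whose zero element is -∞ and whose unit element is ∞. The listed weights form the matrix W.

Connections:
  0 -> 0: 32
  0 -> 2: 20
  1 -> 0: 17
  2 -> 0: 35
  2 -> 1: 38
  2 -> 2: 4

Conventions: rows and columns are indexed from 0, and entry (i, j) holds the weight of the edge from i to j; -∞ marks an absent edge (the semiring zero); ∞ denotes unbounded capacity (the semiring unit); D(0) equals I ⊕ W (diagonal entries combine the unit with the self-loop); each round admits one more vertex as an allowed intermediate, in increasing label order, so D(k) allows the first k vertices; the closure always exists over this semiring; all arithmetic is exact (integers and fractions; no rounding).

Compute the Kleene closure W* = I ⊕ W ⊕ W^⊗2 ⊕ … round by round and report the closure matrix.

D(0):
  [∞, -∞, 20]
  [17, ∞, -∞]
  [35, 38, ∞]
D(1):
  [∞, -∞, 20]
  [17, ∞, 17]
  [35, 38, ∞]
D(2):
  [∞, -∞, 20]
  [17, ∞, 17]
  [35, 38, ∞]
D(3):
  [∞, 20, 20]
  [17, ∞, 17]
  [35, 38, ∞]
Answer: W* = [[∞, 20, 20], [17, ∞, 17], [35, 38, ∞]]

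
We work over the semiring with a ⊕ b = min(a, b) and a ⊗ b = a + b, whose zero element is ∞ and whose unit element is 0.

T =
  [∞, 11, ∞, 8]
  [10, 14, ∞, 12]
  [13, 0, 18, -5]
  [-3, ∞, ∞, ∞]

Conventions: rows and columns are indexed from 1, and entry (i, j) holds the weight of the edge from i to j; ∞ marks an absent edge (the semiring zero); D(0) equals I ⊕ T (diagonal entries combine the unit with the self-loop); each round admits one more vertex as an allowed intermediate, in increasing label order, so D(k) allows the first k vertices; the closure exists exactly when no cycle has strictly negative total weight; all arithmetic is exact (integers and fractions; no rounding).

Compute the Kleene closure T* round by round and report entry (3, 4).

D(0):
  [0, 11, ∞, 8]
  [10, 0, ∞, 12]
  [13, 0, 0, -5]
  [-3, ∞, ∞, 0]
D(1):
  [0, 11, ∞, 8]
  [10, 0, ∞, 12]
  [13, 0, 0, -5]
  [-3, 8, ∞, 0]
D(2):
  [0, 11, ∞, 8]
  [10, 0, ∞, 12]
  [10, 0, 0, -5]
  [-3, 8, ∞, 0]
D(3):
  [0, 11, ∞, 8]
  [10, 0, ∞, 12]
  [10, 0, 0, -5]
  [-3, 8, ∞, 0]
D(4):
  [0, 11, ∞, 8]
  [9, 0, ∞, 12]
  [-8, 0, 0, -5]
  [-3, 8, ∞, 0]
Answer: T*[3][4] = -5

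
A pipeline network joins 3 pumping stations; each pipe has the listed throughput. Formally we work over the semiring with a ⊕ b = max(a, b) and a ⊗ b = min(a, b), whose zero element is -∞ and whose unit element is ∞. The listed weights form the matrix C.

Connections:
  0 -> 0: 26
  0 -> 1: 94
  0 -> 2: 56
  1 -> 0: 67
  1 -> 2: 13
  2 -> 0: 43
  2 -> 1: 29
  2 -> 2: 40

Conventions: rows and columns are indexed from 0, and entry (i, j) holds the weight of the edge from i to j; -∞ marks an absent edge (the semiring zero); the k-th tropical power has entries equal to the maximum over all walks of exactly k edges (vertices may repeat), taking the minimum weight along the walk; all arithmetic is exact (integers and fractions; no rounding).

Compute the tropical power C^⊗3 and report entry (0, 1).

C^⊗2:
  [67, 29, 40]
  [26, 67, 56]
  [40, 43, 43]
C^⊗3:
  [40, 67, 56]
  [67, 29, 40]
  [43, 40, 40]
Key observation: the optimum is the walk 0->1->0->1, with weight 94 min 67 min 94 = 67.
Optimal value attained by: walk 0->1->0->1.
Answer: (C^⊗3)[0][1] = 67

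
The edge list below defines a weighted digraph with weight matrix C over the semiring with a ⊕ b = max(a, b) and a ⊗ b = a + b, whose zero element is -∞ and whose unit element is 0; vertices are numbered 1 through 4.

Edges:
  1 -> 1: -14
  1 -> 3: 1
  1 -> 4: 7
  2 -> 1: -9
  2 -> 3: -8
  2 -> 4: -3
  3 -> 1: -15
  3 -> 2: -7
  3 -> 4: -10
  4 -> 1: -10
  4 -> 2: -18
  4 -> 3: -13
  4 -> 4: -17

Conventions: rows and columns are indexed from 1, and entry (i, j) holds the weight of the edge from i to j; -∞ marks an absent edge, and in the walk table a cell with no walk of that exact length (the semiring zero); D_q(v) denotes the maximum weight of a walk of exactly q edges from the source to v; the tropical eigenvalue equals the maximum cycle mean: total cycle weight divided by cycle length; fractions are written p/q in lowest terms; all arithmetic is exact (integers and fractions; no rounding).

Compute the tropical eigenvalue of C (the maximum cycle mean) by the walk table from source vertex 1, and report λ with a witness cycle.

q=0: [0, -∞, -∞, -∞]
q=1: [-14, -∞, 1, 7]
q=2: [-3, -6, -6, -7]
q=3: [-15, -13, -2, 4]
q=4: [-6, -9, -9, -8]
Optimal cycle mean attained by: cycle 1->4->1, total 7 + (-10), length 2.
Answer: λ = -3/2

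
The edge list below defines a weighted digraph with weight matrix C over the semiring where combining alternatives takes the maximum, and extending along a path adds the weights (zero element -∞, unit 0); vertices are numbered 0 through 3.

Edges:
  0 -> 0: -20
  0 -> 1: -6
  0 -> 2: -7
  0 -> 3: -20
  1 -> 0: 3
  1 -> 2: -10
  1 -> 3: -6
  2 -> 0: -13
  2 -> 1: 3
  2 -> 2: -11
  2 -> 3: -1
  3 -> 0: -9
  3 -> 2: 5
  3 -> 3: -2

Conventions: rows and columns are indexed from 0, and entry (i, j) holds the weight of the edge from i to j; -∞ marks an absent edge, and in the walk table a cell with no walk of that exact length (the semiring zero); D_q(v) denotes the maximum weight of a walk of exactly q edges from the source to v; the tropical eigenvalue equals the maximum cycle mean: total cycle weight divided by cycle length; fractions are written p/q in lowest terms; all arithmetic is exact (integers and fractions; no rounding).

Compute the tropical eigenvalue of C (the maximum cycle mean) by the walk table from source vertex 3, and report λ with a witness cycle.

q=0: [-∞, -∞, -∞, 0]
q=1: [-9, -∞, 5, -2]
q=2: [-8, 8, 3, 4]
q=3: [11, 6, 9, 2]
q=4: [9, 12, 7, 8]
Optimal cycle mean attained by: cycle 2->3->2, total (-1) + 5, length 2.
Answer: λ = 2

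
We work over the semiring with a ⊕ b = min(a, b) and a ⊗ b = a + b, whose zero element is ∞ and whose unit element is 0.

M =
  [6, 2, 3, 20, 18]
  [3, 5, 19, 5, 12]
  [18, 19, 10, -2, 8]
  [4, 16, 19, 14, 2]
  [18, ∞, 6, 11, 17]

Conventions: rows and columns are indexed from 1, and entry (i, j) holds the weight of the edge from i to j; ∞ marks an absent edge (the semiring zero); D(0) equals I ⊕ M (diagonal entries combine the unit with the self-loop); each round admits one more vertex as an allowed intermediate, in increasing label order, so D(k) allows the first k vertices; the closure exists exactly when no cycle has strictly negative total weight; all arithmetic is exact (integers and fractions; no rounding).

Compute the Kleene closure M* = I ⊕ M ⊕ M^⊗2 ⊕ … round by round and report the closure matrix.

D(0):
  [0, 2, 3, 20, 18]
  [3, 0, 19, 5, 12]
  [18, 19, 0, -2, 8]
  [4, 16, 19, 0, 2]
  [18, ∞, 6, 11, 0]
D(1):
  [0, 2, 3, 20, 18]
  [3, 0, 6, 5, 12]
  [18, 19, 0, -2, 8]
  [4, 6, 7, 0, 2]
  [18, 20, 6, 11, 0]
D(2):
  [0, 2, 3, 7, 14]
  [3, 0, 6, 5, 12]
  [18, 19, 0, -2, 8]
  [4, 6, 7, 0, 2]
  [18, 20, 6, 11, 0]
D(3):
  [0, 2, 3, 1, 11]
  [3, 0, 6, 4, 12]
  [18, 19, 0, -2, 8]
  [4, 6, 7, 0, 2]
  [18, 20, 6, 4, 0]
D(4):
  [0, 2, 3, 1, 3]
  [3, 0, 6, 4, 6]
  [2, 4, 0, -2, 0]
  [4, 6, 7, 0, 2]
  [8, 10, 6, 4, 0]
D(5):
  [0, 2, 3, 1, 3]
  [3, 0, 6, 4, 6]
  [2, 4, 0, -2, 0]
  [4, 6, 7, 0, 2]
  [8, 10, 6, 4, 0]
Answer: M* = [[0, 2, 3, 1, 3], [3, 0, 6, 4, 6], [2, 4, 0, -2, 0], [4, 6, 7, 0, 2], [8, 10, 6, 4, 0]]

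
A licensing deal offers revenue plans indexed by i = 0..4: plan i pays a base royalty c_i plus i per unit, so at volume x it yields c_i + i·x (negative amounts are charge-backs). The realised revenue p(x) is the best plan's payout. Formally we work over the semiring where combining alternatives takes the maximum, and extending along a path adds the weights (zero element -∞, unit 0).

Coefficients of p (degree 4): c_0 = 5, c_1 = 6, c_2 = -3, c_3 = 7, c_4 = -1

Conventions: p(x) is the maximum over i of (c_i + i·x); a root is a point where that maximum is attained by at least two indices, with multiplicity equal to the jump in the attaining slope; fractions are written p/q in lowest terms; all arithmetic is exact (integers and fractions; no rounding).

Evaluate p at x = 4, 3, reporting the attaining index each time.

p(4) = max(5+0·4=5, 6+1·4=10, -3+2·4=5, 7+3·4=19, -1+4·4=15) = 19 (attained by i=3)
p(3) = max(5+0·3=5, 6+1·3=9, -3+2·3=3, 7+3·3=16, -1+4·3=11) = 16 (attained by i=3)
Answer: p(4) = 19; p(3) = 16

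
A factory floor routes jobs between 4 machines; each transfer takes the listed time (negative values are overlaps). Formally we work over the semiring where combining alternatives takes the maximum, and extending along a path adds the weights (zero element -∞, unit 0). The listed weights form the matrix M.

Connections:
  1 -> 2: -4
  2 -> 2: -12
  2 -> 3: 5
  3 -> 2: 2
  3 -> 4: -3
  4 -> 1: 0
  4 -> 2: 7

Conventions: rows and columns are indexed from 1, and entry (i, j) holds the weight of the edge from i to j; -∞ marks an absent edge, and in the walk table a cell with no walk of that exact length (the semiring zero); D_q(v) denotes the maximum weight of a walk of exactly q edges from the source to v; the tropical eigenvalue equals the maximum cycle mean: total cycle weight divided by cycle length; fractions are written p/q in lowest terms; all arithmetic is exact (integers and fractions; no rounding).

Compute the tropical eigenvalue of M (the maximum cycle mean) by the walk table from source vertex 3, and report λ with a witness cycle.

q=0: [-∞, -∞, 0, -∞]
q=1: [-∞, 2, -∞, -3]
q=2: [-3, 4, 7, -∞]
q=3: [-∞, 9, 9, 4]
q=4: [4, 11, 14, 6]
Optimal cycle mean attained by: cycle 2->3->2, total 5 + 2, length 2.
Answer: λ = 7/2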